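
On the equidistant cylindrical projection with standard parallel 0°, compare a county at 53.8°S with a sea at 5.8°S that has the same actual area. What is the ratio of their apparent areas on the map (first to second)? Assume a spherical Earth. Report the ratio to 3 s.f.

Plate carrée maps x = Rλ, y = Rφ. The meridian scale is h = 1 and the parallel scale is k = 1/cos φ = sec φ.
Areal scale at 53.8°: h·k = 1.000 × 1.693 = 1.693.
Areal scale at 5.8°: h·k = 1.000 × 1.005 = 1.005.
Ratio = 1.693/1.005 ≈ 1.68.

1.68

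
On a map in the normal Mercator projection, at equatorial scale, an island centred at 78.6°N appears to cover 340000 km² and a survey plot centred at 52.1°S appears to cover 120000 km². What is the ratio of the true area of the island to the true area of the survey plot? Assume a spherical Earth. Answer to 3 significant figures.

0.293

On Mercator the areal scale is sec²φ, so true area = apparent × cos²φ.
True area of island: 340000 × cos²(78.6°) = 340000 × 0.03907 = 13280 km².
True area of survey plot: 120000 × cos²(52.1°) = 120000 × 0.3773 = 45280 km².
Ratio = 13280 / 45280 ≈ 0.293.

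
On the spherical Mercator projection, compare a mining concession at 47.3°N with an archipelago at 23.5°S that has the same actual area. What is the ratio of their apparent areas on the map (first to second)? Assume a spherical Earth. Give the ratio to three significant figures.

1.83

On Mercator, area is exaggerated by sec²φ = 1/cos²φ.
At 47.3°: sec²(47.3°) = 1/0.6782² = 2.174.
At 23.5°: sec²(23.5°) = 1/0.9171² = 1.189.
Ratio = 2.174/1.189 = cos²(23.5°)/cos²(47.3°) ≈ 1.83.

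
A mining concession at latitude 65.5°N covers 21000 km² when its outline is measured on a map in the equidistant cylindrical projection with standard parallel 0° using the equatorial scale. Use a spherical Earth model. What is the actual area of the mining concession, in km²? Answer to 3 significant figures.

8710 km²

Plate carrée maps x = Rλ, y = Rφ. The meridian scale is h = 1 and the parallel scale is k = 1/cos φ = sec φ.
Areal scale = h·k = 1 × sec φ; at 65.5°, h = 1.000, k = 2.411, so h·k = 2.411.
True area = apparent / (areal scale) = 21000 / 2.411 ≈ 8710 km².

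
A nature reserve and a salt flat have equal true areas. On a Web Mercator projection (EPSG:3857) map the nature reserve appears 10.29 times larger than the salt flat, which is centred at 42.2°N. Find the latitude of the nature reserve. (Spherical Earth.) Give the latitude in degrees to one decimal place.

For equal true areas on Mercator, apparent areas scale as sec²φ, so the ratio is cos²φ₂ / cos²φ₁.
cos²φ₂ / cos²φ₁ = 10.29  ⇒  cos φ₁ = cos 42.2° / √10.29 = 0.7408/3.208 = 0.2309.
φ₁ = arccos(0.2309) ≈ 76.6°.

76.6°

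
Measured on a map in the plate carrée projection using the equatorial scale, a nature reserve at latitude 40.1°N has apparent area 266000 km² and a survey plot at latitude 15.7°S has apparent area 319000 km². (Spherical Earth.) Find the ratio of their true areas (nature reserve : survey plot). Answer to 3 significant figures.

Plate carrée has h = 1 and k = sec φ, giving areal scale sec φ; true area = (apparent area) · cos φ.
True area of nature reserve: 266000 × cos(40.1°) = 266000 × 0.7649 = 203500 km².
True area of survey plot: 319000 × cos(15.7°) = 319000 × 0.9627 = 307100 km².
Ratio = 203500 / 307100 ≈ 0.663.

0.663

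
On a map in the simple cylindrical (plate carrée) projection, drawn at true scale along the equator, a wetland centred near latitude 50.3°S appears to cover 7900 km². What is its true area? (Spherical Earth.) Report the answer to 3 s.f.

In the plate carrée (x = Rλ, y = Rφ), meridians are true-scale (h = 1) and parallels are stretched by k = sec φ.
Areal scale = h·k = 1 × sec φ; at 50.3°, h = 1.000, k = 1.566, so h·k = 1.566.
True area = apparent / (areal scale) = 7900 / 1.566 ≈ 5050 km².

5050 km²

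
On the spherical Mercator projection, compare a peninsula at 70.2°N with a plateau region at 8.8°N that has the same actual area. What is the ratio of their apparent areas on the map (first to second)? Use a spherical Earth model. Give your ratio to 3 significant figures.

Mercator areal scale is sec²φ.
At 70.2°: sec²(70.2°) = 1/0.3387² = 8.715.
At 8.8°: sec²(8.8°) = 1/0.9882² = 1.024.
Ratio = 8.715/1.024 = cos²(8.8°)/cos²(70.2°) ≈ 8.51.

8.51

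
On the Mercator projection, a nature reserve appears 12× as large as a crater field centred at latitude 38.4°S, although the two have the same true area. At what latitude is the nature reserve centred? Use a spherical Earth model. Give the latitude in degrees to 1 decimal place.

For equal true areas on Mercator, apparent areas scale as sec²φ, so the ratio is cos²φ₂ / cos²φ₁.
cos²φ₂ / cos²φ₁ = 12  ⇒  cos φ₁ = cos 38.4° / √12 = 0.7837/3.464 = 0.2262.
φ₁ = arccos(0.2262) ≈ 76.9°.

76.9°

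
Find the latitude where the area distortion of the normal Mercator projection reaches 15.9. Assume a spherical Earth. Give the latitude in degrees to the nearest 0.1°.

Mercator areal scale is sec²φ.
sec²φ = 15.9  ⇒  cos²φ = 0.06289  ⇒  cos φ = 0.2508.
φ = arccos(0.2508) ≈ 75.5°.

75.5°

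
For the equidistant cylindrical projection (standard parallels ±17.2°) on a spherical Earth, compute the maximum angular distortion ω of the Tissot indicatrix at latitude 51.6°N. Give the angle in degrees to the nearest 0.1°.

24.5°

The equidistant cylindrical projection with φ₀ = 17.2° has h = 1 (meridians true) and k = cos φ₀ / cos φ along parallels.
At 51.6°: h = 1.000, k = 1.538; principal scales a = 1.538, b = 1.000.
sin(ω/2) = (a − b)/(a + b) = 0.5379/2.538 = 0.2120, so ω = 2 arcsin(0.2120) ≈ 24.5°.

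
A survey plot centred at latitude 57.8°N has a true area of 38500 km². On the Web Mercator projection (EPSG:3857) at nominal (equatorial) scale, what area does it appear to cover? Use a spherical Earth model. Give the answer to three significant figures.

136000 km²

Mercator is conformal, so the point scale is isotropic: h = k = sec φ = 1/cos φ.
Areal scale = k² = sec²φ = 1/cos²(57.8°) = 1/0.5329² = 3.522.
Apparent area = 38500 × 3.522 ≈ 136000 km².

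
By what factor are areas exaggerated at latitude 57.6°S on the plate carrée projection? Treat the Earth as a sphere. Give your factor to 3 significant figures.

1.87

For the equirectangular projection with φ₀ = 0 (plate carrée), h = 1 along meridians and k = sec φ along parallels.
Areal scale = h·k = 1 × sec φ; at 57.6°, h = 1.000, k = 1.866, so h·k = 1.866.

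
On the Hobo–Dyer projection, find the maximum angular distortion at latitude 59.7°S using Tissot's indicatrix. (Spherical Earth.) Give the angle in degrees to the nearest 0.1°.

The Hobo–Dyer projection is cylindrical equal-area with φ₀ = 37.5°. Cylindrical equal-area (φ₀ = 37.5°): h = cos φ / cos 37.5° along meridians, k = cos 37.5° / cos φ along parallels; h·k = 1.
At 59.7°: h = 0.6359, k = 1.572; principal scales a = 1.572, b = 0.6359.
sin(ω/2) = (a − b)/(a + b) = 0.9365/2.208 = 0.4241, so ω = 2 arcsin(0.4241) ≈ 50.2°.

50.2°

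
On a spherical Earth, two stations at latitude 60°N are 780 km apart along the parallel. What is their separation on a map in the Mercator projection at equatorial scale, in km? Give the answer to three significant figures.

1560 km

Mercator is conformal, so the point scale is isotropic: h = k = sec φ = 1/cos φ.
Along the parallel, k = sec 60° = 1/0.5000 = 2.000.
Map distance = 780 × 2.000 ≈ 1560 km.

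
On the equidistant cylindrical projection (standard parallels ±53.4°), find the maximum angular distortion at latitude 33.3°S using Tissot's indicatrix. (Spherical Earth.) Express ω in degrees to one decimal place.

19.3°

With standard parallel φ₀ = 53.4°, the equirectangular projection gives x = Rλ cos φ₀, y = Rφ, so h = 1 and k = cos 53.4° / cos φ.
At 33.3°: h = 1.000, k = 0.7134; principal scales a = 1.000, b = 0.7134.
sin(ω/2) = (a − b)/(a + b) = 0.2866/1.713 = 0.1673, so ω = 2 arcsin(0.1673) ≈ 19.3°.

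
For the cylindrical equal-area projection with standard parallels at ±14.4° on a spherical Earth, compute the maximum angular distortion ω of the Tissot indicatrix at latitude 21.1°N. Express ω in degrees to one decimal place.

Cylindrical equal-area (φ₀ = 14.4°): h = cos φ / cos 14.4° along meridians, k = cos 14.4° / cos φ along parallels; h·k = 1.
At 21.1°: h = 0.9632, k = 1.038; principal scales a = 1.038, b = 0.9632.
sin(ω/2) = (a − b)/(a + b) = 0.07498/2.001 = 0.03746, so ω = 2 arcsin(0.03746) ≈ 4.3°.

4.3°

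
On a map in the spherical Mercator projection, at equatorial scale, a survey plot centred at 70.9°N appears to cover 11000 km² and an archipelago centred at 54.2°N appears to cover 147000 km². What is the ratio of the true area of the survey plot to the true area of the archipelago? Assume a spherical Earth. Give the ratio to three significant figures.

0.0234

On Mercator the areal scale is sec²φ, so true area = apparent × cos²φ.
True area of survey plot: 11000 × cos²(70.9°) = 11000 × 0.1071 = 1178 km².
True area of archipelago: 147000 × cos²(54.2°) = 147000 × 0.3422 = 50300 km².
Ratio = 1178 / 50300 ≈ 0.0234.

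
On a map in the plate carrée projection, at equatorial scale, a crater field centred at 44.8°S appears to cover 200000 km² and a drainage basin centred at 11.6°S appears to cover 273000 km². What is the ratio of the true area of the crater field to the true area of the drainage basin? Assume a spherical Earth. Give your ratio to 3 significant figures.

0.531

On the plate carrée, areal scale = h·k = 1 × sec φ, so true area = apparent × cos φ.
True area of crater field: 200000 × cos(44.8°) = 200000 × 0.7096 = 141900 km².
True area of drainage basin: 273000 × cos(11.6°) = 273000 × 0.9796 = 267400 km².
Ratio = 141900 / 267400 ≈ 0.531.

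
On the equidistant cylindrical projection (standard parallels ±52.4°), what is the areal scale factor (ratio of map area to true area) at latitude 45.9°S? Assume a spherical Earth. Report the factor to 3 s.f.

0.877

In the equirectangular projection with standard parallel φ₀ = 52.4° (x = Rλ cos φ₀, y = Rφ), meridians are true-scale (h = 1) and the parallel scale is k = cos φ₀ / cos φ.
Areal scale = h·k = 1 × cos φ₀ / cos φ; at 45.9°, h = 1.000, k = 0.8768, so h·k = 0.8768.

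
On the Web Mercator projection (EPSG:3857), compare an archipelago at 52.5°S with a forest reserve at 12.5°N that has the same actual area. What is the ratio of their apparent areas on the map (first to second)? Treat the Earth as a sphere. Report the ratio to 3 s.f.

2.57

On Mercator, area is exaggerated by sec²φ = 1/cos²φ.
At 52.5°: sec²(52.5°) = 1/0.6088² = 2.698.
At 12.5°: sec²(12.5°) = 1/0.9763² = 1.049.
Ratio = 2.698/1.049 = cos²(12.5°)/cos²(52.5°) ≈ 2.57.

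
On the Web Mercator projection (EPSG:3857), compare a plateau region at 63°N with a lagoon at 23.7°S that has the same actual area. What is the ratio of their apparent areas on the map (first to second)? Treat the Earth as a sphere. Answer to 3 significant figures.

4.07

Mercator areal scale is sec²φ.
At 63°: sec²(63°) = 1/0.4540² = 4.852.
At 23.7°: sec²(23.7°) = 1/0.9157² = 1.193.
Ratio = 4.852/1.193 = cos²(23.7°)/cos²(63°) ≈ 4.07.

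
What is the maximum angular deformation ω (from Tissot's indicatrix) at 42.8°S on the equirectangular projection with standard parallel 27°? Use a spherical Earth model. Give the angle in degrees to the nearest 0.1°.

11.1°

With standard parallel φ₀ = 27°, the equirectangular projection gives x = Rλ cos φ₀, y = Rφ, so h = 1 and k = cos 27° / cos φ.
At 42.8°: h = 1.000, k = 1.214; principal scales a = 1.214, b = 1.000.
sin(ω/2) = (a − b)/(a + b) = 0.2144/2.214 = 0.09680, so ω = 2 arcsin(0.09680) ≈ 11.1°.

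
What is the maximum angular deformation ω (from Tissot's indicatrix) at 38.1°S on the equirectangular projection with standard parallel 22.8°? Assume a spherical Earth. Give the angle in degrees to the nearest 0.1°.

9.1°

The equidistant cylindrical projection with φ₀ = 22.8° has h = 1 (meridians true) and k = cos φ₀ / cos φ along parallels.
At 38.1°: h = 1.000, k = 1.171; principal scales a = 1.171, b = 1.000.
sin(ω/2) = (a − b)/(a + b) = 0.1715/2.171 = 0.07896, so ω = 2 arcsin(0.07896) ≈ 9.1°.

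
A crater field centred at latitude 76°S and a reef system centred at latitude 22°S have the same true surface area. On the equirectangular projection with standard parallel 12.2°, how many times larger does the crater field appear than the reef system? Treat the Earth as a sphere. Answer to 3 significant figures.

3.83

The equidistant cylindrical projection with φ₀ = 12.2° has h = 1 (meridians true) and k = cos φ₀ / cos φ along parallels.
Areal scale at 76°: h·k = 1.000 × 4.040 = 4.040.
Areal scale at 22°: h·k = 1.000 × 1.054 = 1.054.
Ratio = 4.040/1.054 ≈ 3.83.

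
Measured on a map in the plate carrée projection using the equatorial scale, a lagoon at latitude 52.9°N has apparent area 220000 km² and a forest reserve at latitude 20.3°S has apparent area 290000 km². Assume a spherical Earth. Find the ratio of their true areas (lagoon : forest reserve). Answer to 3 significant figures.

0.488

On the plate carrée, areal scale = h·k = 1 × sec φ, so true area = apparent × cos φ.
True area of lagoon: 220000 × cos(52.9°) = 220000 × 0.6032 = 132700 km².
True area of forest reserve: 290000 × cos(20.3°) = 290000 × 0.9379 = 272000 km².
Ratio = 132700 / 272000 ≈ 0.488.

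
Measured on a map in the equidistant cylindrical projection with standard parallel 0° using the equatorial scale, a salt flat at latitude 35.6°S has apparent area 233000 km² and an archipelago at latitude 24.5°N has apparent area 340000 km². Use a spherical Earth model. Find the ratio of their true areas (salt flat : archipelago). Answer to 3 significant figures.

Plate carrée has h = 1 and k = sec φ, giving areal scale sec φ; true area = (apparent area) · cos φ.
True area of salt flat: 233000 × cos(35.6°) = 233000 × 0.8131 = 189500 km².
True area of archipelago: 340000 × cos(24.5°) = 340000 × 0.9100 = 309400 km².
Ratio = 189500 / 309400 ≈ 0.612.

0.612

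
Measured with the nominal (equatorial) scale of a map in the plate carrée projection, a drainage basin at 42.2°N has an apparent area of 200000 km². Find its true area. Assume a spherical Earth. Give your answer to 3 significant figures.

148000 km²

For the equirectangular projection with φ₀ = 0 (plate carrée), h = 1 along meridians and k = sec φ along parallels.
Areal scale = h·k = 1 × sec φ; at 42.2°, h = 1.000, k = 1.350, so h·k = 1.350.
True area = apparent / (areal scale) = 200000 / 1.350 ≈ 148000 km².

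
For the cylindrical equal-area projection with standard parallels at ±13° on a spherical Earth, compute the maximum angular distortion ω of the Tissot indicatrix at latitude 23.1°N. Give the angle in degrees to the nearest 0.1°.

A cylindrical equal-area projection with standard parallel φ₀ has meridian scale h = cos φ / cos φ₀ and parallel scale k = cos φ₀ / cos φ (so areas are preserved, h·k = 1).
At 23.1°: h = 0.9440, k = 1.059; principal scales a = 1.059, b = 0.9440.
sin(ω/2) = (a − b)/(a + b) = 0.1153/2.003 = 0.05755, so ω = 2 arcsin(0.05755) ≈ 6.6°.

6.6°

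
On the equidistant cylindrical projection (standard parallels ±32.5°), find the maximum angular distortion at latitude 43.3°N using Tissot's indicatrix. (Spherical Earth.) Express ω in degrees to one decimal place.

In the equirectangular projection with standard parallel φ₀ = 32.5° (x = Rλ cos φ₀, y = Rφ), meridians are true-scale (h = 1) and the parallel scale is k = cos φ₀ / cos φ.
At 43.3°: h = 1.000, k = 1.159; principal scales a = 1.159, b = 1.000.
sin(ω/2) = (a − b)/(a + b) = 0.1589/2.159 = 0.07359, so ω = 2 arcsin(0.07359) ≈ 8.4°.

8.4°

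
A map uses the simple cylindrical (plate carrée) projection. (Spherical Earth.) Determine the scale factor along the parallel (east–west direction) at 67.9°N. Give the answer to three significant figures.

2.66

Plate carrée maps x = Rλ, y = Rφ. The meridian scale is h = 1 and the parallel scale is k = 1/cos φ = sec φ.
k = 1/cos 67.9° = 1/0.3762 = 2.658.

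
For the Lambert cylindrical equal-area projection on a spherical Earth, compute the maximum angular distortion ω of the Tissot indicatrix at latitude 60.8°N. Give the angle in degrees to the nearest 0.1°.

76.0°

The Lambert cylindrical equal-area projection is the cylindrical equal-area projection with its standard parallel at the equator (φ₀ = 0). For cylindrical equal-area with standard parallel φ₀, h = cos φ / cos φ₀ and k = cos φ₀ / cos φ, so h·k = 1.
At 60.8°: h = 0.4879, k = 2.050; principal scales a = 2.050, b = 0.4879.
sin(ω/2) = (a − b)/(a + b) = 1.562/2.538 = 0.6155, so ω = 2 arcsin(0.6155) ≈ 76.0°.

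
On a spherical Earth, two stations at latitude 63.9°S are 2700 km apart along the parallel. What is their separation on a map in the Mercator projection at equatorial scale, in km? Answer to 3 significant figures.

Mercator is conformal, so the point scale is isotropic: h = k = sec φ = 1/cos φ.
Along the parallel, k = sec 63.9° = 1/0.4399 = 2.273.
Map distance = 2700 × 2.273 ≈ 6140 km.

6140 km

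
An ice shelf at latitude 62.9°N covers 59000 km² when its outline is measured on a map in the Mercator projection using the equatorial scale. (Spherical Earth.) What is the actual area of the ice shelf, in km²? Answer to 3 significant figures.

12200 km²

For Mercator, h = k = sec φ (a conformal cylindrical projection has a single point scale, 1/cos φ).
Areal scale = k² = sec²φ = 1/cos²(62.9°) = 1/0.4555² = 4.819.
True area = apparent / (areal scale) = 59000 / 4.819 ≈ 12200 km².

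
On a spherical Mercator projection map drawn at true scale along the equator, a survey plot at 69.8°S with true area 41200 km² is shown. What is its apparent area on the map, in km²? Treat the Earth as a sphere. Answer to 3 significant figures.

The Mercator projection is conformal; its linear scale factor is the same in every direction and equals sec φ = 1/cos φ.
Areal scale = k² = sec²φ = 1/cos²(69.8°) = 1/0.3453² = 8.387.
Apparent area = 41200 × 8.387 ≈ 346000 km².

346000 km²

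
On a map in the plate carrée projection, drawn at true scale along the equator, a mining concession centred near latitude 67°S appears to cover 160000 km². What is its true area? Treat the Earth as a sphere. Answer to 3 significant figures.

62500 km²

In the plate carrée (x = Rλ, y = Rφ), meridians are true-scale (h = 1) and parallels are stretched by k = sec φ.
Areal scale = h·k = 1 × sec φ; at 67°, h = 1.000, k = 2.559, so h·k = 2.559.
True area = apparent / (areal scale) = 160000 / 2.559 ≈ 62500 km².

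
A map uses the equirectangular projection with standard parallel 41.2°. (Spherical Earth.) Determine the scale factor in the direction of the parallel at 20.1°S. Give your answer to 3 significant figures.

0.801

In the equirectangular projection with standard parallel φ₀ = 41.2° (x = Rλ cos φ₀, y = Rφ), meridians are true-scale (h = 1) and the parallel scale is k = cos φ₀ / cos φ.
k = cos 41.2° / cos 20.1° = 0.7524/0.9391 = 0.8012.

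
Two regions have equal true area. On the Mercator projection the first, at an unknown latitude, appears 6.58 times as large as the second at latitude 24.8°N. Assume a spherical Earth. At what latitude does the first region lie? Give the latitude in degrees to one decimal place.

On Mercator, (apparent₁)/(apparent₂) = sec²φ₁ / sec²φ₂ when true areas are equal.
cos²φ₂ / cos²φ₁ = 6.58  ⇒  cos φ₁ = cos 24.8° / √6.58 = 0.9078/2.565 = 0.3539.
φ₁ = arccos(0.3539) ≈ 69.3°.

69.3°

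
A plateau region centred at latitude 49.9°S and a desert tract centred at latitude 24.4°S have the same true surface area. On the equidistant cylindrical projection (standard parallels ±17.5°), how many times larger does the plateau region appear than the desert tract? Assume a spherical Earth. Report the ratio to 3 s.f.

1.41

With standard parallel φ₀ = 17.5°, the equirectangular projection gives x = Rλ cos φ₀, y = Rφ, so h = 1 and k = cos 17.5° / cos φ.
Areal scale at 49.9°: h·k = 1.000 × 1.481 = 1.481.
Areal scale at 24.4°: h·k = 1.000 × 1.047 = 1.047.
Ratio = 1.481/1.047 ≈ 1.41.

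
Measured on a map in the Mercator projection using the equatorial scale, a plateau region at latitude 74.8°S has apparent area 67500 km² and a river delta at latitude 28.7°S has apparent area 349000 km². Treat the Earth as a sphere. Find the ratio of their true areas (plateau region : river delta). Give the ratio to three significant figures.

0.0173

On Mercator the areal scale is sec²φ, so true area = apparent × cos²φ.
True area of plateau region: 67500 × cos²(74.8°) = 67500 × 0.06874 = 4640 km².
True area of river delta: 349000 × cos²(28.7°) = 349000 × 0.7694 = 268500 km².
Ratio = 4640 / 268500 ≈ 0.0173.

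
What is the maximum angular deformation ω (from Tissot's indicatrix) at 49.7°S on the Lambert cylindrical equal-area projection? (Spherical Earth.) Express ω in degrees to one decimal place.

The Lambert cylindrical equal-area projection is the cylindrical equal-area projection with its standard parallel at the equator (φ₀ = 0). For cylindrical equal-area with standard parallel φ₀, h = cos φ / cos φ₀ and k = cos φ₀ / cos φ, so h·k = 1.
At 49.7°: h = 0.6468, k = 1.546; principal scales a = 1.546, b = 0.6468.
sin(ω/2) = (a − b)/(a + b) = 0.8993/2.193 = 0.4101, so ω = 2 arcsin(0.4101) ≈ 48.4°.

48.4°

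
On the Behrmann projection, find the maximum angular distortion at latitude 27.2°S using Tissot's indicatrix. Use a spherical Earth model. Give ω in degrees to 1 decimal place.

3.1°

Behrmann is a cylindrical equal-area projection with standard parallels at ±30°. A cylindrical equal-area projection with standard parallel φ₀ has meridian scale h = cos φ / cos φ₀ and parallel scale k = cos φ₀ / cos φ (so areas are preserved, h·k = 1).
At 27.2°: h = 1.027, k = 0.9737; principal scales a = 1.027, b = 0.9737.
sin(ω/2) = (a − b)/(a + b) = 0.05331/2.001 = 0.02664, so ω = 2 arcsin(0.02664) ≈ 3.1°.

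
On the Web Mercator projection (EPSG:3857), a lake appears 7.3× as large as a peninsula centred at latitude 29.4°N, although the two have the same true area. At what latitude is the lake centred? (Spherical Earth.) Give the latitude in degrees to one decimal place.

For equal true areas on Mercator, apparent areas scale as sec²φ, so the ratio is cos²φ₂ / cos²φ₁.
cos²φ₂ / cos²φ₁ = 7.3  ⇒  cos φ₁ = cos 29.4° / √7.3 = 0.8712/2.702 = 0.3225.
φ₁ = arccos(0.3225) ≈ 71.2°.

71.2°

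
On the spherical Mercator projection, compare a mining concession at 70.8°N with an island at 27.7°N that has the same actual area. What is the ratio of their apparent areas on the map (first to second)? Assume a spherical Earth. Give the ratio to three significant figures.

Mercator is conformal with k = sec φ, so areal scale = k² = sec²φ.
At 70.8°: sec²(70.8°) = 1/0.3289² = 9.246.
At 27.7°: sec²(27.7°) = 1/0.8854² = 1.276.
Ratio = 9.246/1.276 = cos²(27.7°)/cos²(70.8°) ≈ 7.25.

7.25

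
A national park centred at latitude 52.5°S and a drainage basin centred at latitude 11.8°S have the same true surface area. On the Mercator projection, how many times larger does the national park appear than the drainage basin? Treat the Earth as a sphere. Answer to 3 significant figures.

2.59

Mercator is conformal with k = sec φ, so areal scale = k² = sec²φ.
At 52.5°: sec²(52.5°) = 1/0.6088² = 2.698.
At 11.8°: sec²(11.8°) = 1/0.9789² = 1.044.
Ratio = 2.698/1.044 = cos²(11.8°)/cos²(52.5°) ≈ 2.59.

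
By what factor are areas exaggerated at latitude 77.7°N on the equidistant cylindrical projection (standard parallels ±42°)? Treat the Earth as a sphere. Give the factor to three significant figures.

With standard parallel φ₀ = 42°, the equirectangular projection gives x = Rλ cos φ₀, y = Rφ, so h = 1 and k = cos 42° / cos φ.
Areal scale = h·k = 1 × cos φ₀ / cos φ; at 77.7°, h = 1.000, k = 3.488, so h·k = 3.488.

3.49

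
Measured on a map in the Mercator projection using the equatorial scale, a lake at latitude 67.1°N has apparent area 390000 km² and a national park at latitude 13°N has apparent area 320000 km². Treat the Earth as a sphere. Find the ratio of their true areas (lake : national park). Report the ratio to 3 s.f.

0.194

Mercator's areal exaggeration is sec²φ; hence true area = (apparent area) · cos²φ.
True area of lake: 390000 × cos²(67.1°) = 390000 × 0.1514 = 59050 km².
True area of national park: 320000 × cos²(13°) = 320000 × 0.9494 = 303800 km².
Ratio = 59050 / 303800 ≈ 0.194.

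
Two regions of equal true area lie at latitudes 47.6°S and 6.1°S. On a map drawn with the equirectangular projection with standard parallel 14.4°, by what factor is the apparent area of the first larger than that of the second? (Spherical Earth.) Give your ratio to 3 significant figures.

In the equirectangular projection with standard parallel φ₀ = 14.4° (x = Rλ cos φ₀, y = Rφ), meridians are true-scale (h = 1) and the parallel scale is k = cos φ₀ / cos φ.
Areal scale at 47.6°: h·k = 1.000 × 1.436 = 1.436.
Areal scale at 6.1°: h·k = 1.000 × 0.9741 = 0.9741.
Ratio = 1.436/0.9741 ≈ 1.47.

1.47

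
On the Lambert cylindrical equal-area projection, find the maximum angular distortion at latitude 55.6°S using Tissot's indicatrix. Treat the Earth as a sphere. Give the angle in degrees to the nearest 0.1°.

62.1°

The Lambert cylindrical equal-area projection is the cylindrical equal-area projection with its standard parallel at the equator (φ₀ = 0). A cylindrical equal-area projection with standard parallel φ₀ has meridian scale h = cos φ / cos φ₀ and parallel scale k = cos φ₀ / cos φ (so areas are preserved, h·k = 1).
At 55.6°: h = 0.5650, k = 1.770; principal scales a = 1.770, b = 0.5650.
sin(ω/2) = (a − b)/(a + b) = 1.205/2.335 = 0.5161, so ω = 2 arcsin(0.5161) ≈ 62.1°.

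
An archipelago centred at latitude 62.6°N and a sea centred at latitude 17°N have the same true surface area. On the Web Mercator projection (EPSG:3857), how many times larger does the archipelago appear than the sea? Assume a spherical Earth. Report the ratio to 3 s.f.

4.32

Mercator is conformal with k = sec φ, so areal scale = k² = sec²φ.
At 62.6°: sec²(62.6°) = 1/0.4602² = 4.722.
At 17°: sec²(17°) = 1/0.9563² = 1.093.
Ratio = 4.722/1.093 = cos²(17°)/cos²(62.6°) ≈ 4.32.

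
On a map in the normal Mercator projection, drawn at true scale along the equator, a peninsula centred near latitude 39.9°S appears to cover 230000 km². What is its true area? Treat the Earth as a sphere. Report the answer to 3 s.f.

135000 km²

For Mercator, h = k = sec φ (a conformal cylindrical projection has a single point scale, 1/cos φ).
Areal scale = k² = sec²φ = 1/cos²(39.9°) = 1/0.7672² = 1.699.
True area = apparent / (areal scale) = 230000 / 1.699 ≈ 135000 km².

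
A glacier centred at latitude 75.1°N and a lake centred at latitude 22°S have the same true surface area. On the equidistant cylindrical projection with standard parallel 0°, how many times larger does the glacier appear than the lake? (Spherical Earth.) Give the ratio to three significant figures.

In the plate carrée (x = Rλ, y = Rφ), meridians are true-scale (h = 1) and parallels are stretched by k = sec φ.
Areal scale at 75.1°: h·k = 1.000 × 3.889 = 3.889.
Areal scale at 22°: h·k = 1.000 × 1.079 = 1.079.
Ratio = 3.889/1.079 ≈ 3.61.

3.61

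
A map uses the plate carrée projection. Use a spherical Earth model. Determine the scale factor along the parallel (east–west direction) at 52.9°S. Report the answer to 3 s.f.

1.66

For the equirectangular projection with φ₀ = 0 (plate carrée), h = 1 along meridians and k = sec φ along parallels.
k = 1/cos 52.9° = 1/0.6032 = 1.658.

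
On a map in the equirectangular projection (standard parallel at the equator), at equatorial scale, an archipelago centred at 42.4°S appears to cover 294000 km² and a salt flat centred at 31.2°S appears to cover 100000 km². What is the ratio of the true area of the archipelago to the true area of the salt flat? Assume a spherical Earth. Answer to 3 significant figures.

Plate carrée has h = 1 and k = sec φ, giving areal scale sec φ; true area = (apparent area) · cos φ.
True area of archipelago: 294000 × cos(42.4°) = 294000 × 0.7385 = 217100 km².
True area of salt flat: 100000 × cos(31.2°) = 100000 × 0.8554 = 85540 km².
Ratio = 217100 / 85540 ≈ 2.54.

2.54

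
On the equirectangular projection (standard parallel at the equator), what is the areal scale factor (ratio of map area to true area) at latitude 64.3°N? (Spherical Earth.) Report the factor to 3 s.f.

2.31

For the equirectangular projection with φ₀ = 0 (plate carrée), h = 1 along meridians and k = sec φ along parallels.
Areal scale = h·k = 1 × sec φ; at 64.3°, h = 1.000, k = 2.306, so h·k = 2.306.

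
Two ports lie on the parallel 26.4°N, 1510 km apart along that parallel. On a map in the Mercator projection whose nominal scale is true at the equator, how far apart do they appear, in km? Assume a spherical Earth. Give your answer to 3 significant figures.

Mercator is conformal, so the point scale is isotropic: h = k = sec φ = 1/cos φ.
Along the parallel, k = sec 26.4° = 1/0.8957 = 1.116.
Map distance = 1510 × 1.116 ≈ 1690 km.

1690 km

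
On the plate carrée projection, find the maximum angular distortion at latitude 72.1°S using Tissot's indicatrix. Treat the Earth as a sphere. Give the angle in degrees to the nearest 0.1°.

64.0°

In the plate carrée (x = Rλ, y = Rφ), meridians are true-scale (h = 1) and parallels are stretched by k = sec φ.
At 72.1°: h = 1.000, k = 3.254; principal scales a = 3.254, b = 1.000.
sin(ω/2) = (a − b)/(a + b) = 2.254/4.254 = 0.5298, so ω = 2 arcsin(0.5298) ≈ 64.0°.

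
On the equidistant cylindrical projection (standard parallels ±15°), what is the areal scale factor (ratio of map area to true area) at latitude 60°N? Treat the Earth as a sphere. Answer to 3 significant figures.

1.93

In the equirectangular projection with standard parallel φ₀ = 15° (x = Rλ cos φ₀, y = Rφ), meridians are true-scale (h = 1) and the parallel scale is k = cos φ₀ / cos φ.
Areal scale = h·k = 1 × cos φ₀ / cos φ; at 60°, h = 1.000, k = 1.932, so h·k = 1.932.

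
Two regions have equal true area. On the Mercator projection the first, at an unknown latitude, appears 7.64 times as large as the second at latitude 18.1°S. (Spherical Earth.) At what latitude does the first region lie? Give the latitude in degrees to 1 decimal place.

For equal true areas on Mercator, apparent areas scale as sec²φ, so the ratio is cos²φ₂ / cos²φ₁.
cos²φ₂ / cos²φ₁ = 7.64  ⇒  cos φ₁ = cos 18.1° / √7.64 = 0.9505/2.764 = 0.3439.
φ₁ = arccos(0.3439) ≈ 69.9°.

69.9°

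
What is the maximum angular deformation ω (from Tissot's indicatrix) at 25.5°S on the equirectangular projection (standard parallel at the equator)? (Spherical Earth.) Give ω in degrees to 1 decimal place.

For the equirectangular projection with φ₀ = 0 (plate carrée), h = 1 along meridians and k = sec φ along parallels.
At 25.5°: h = 1.000, k = 1.108; principal scales a = 1.108, b = 1.000.
sin(ω/2) = (a − b)/(a + b) = 0.1079/2.108 = 0.05120, so ω = 2 arcsin(0.05120) ≈ 5.9°.

5.9°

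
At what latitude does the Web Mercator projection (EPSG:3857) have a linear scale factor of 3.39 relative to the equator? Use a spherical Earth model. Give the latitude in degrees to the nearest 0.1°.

Mercator scale is k = sec φ = 1/cos φ.
1/cos φ = 3.39  ⇒  cos φ = 0.2950  ⇒  φ = arccos(0.2950) ≈ 72.8°.

72.8°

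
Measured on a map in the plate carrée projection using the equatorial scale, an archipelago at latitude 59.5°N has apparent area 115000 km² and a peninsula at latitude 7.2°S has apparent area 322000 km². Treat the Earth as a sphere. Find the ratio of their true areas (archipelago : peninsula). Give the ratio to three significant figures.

On the plate carrée, areal scale = h·k = 1 × sec φ, so true area = apparent × cos φ.
True area of archipelago: 115000 × cos(59.5°) = 115000 × 0.5075 = 58370 km².
True area of peninsula: 322000 × cos(7.2°) = 322000 × 0.9921 = 319500 km².
Ratio = 58370 / 319500 ≈ 0.183.

0.183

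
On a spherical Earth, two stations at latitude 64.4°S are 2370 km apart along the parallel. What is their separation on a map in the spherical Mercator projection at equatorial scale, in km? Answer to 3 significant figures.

The Mercator projection is conformal; its linear scale factor is the same in every direction and equals sec φ = 1/cos φ.
Along the parallel, k = sec 64.4° = 1/0.4321 = 2.314.
Map distance = 2370 × 2.314 ≈ 5490 km.

5490 km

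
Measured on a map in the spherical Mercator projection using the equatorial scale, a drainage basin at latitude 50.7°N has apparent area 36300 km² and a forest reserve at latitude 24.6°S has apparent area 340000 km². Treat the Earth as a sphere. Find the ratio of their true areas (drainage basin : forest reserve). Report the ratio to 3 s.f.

0.0518

Mercator's areal exaggeration is sec²φ; hence true area = (apparent area) · cos²φ.
True area of drainage basin: 36300 × cos²(50.7°) = 36300 × 0.4012 = 14560 km².
True area of forest reserve: 340000 × cos²(24.6°) = 340000 × 0.8267 = 281100 km².
Ratio = 14560 / 281100 ≈ 0.0518.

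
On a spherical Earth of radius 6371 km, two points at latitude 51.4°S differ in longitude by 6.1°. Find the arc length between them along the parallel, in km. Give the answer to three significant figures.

Arc length along a parallel = R cos φ · Δλ (with Δλ in radians).
= 6371 × cos 51.4° × (6.1° × π/180) = 6371 × 0.6239 × 0.1065 ≈ 423 km.

423 km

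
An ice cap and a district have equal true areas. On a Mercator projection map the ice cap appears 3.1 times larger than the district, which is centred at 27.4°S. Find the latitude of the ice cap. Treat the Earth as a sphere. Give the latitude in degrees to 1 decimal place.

Mercator areal scale is sec²φ, so apparent-area ratio = sec²φ₁ / sec²φ₂ = cos²φ₂ / cos²φ₁.
cos²φ₂ / cos²φ₁ = 3.1  ⇒  cos φ₁ = cos 27.4° / √3.1 = 0.8878/1.761 = 0.5042.
φ₁ = arccos(0.5042) ≈ 59.7°.

59.7°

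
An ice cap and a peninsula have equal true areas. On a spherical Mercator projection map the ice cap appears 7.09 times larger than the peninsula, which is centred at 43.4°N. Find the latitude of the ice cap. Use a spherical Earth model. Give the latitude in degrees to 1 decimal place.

Mercator areal scale is sec²φ, so apparent-area ratio = sec²φ₁ / sec²φ₂ = cos²φ₂ / cos²φ₁.
cos²φ₂ / cos²φ₁ = 7.09  ⇒  cos φ₁ = cos 43.4° / √7.09 = 0.7266/2.663 = 0.2729.
φ₁ = arccos(0.2729) ≈ 74.2°.

74.2°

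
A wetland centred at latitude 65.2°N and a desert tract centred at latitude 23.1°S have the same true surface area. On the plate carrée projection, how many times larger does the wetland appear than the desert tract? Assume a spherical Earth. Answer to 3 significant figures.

Plate carrée maps x = Rλ, y = Rφ. The meridian scale is h = 1 and the parallel scale is k = 1/cos φ = sec φ.
Areal scale at 65.2°: h·k = 1.000 × 2.384 = 2.384.
Areal scale at 23.1°: h·k = 1.000 × 1.087 = 1.087.
Ratio = 2.384/1.087 ≈ 2.19.

2.19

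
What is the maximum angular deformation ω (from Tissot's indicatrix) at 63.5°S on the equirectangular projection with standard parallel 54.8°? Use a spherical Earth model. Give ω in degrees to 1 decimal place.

14.6°

In the equirectangular projection with standard parallel φ₀ = 54.8° (x = Rλ cos φ₀, y = Rφ), meridians are true-scale (h = 1) and the parallel scale is k = cos φ₀ / cos φ.
At 63.5°: h = 1.000, k = 1.292; principal scales a = 1.292, b = 1.000.
sin(ω/2) = (a − b)/(a + b) = 0.2919/2.292 = 0.1274, so ω = 2 arcsin(0.1274) ≈ 14.6°.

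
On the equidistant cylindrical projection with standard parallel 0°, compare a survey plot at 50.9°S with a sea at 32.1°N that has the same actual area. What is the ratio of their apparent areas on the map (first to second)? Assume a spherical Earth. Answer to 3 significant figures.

1.34

In the plate carrée (x = Rλ, y = Rφ), meridians are true-scale (h = 1) and parallels are stretched by k = sec φ.
Areal scale at 50.9°: h·k = 1.000 × 1.586 = 1.586.
Areal scale at 32.1°: h·k = 1.000 × 1.180 = 1.180.
Ratio = 1.586/1.180 ≈ 1.34.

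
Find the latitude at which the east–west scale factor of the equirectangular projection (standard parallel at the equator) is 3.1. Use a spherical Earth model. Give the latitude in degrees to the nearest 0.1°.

Plate carrée: h = 1, k = sec φ along parallels.
sec φ = 3.1  ⇒  cos φ = 0.3226  ⇒  φ ≈ 71.2°.

71.2°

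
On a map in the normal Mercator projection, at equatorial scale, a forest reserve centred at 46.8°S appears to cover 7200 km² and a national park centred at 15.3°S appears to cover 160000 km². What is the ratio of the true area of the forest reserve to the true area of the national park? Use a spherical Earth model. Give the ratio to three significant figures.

0.0227

Mercator's areal exaggeration is sec²φ; hence true area = (apparent area) · cos²φ.
True area of forest reserve: 7200 × cos²(46.8°) = 7200 × 0.4686 = 3374 km².
True area of national park: 160000 × cos²(15.3°) = 160000 × 0.9304 = 148900 km².
Ratio = 3374 / 148900 ≈ 0.0227.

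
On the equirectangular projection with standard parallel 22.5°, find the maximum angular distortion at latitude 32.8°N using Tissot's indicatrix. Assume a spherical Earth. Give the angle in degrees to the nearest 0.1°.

5.4°

The equidistant cylindrical projection with φ₀ = 22.5° has h = 1 (meridians true) and k = cos φ₀ / cos φ along parallels.
At 32.8°: h = 1.000, k = 1.099; principal scales a = 1.099, b = 1.000.
sin(ω/2) = (a − b)/(a + b) = 0.09912/2.099 = 0.04722, so ω = 2 arcsin(0.04722) ≈ 5.4°.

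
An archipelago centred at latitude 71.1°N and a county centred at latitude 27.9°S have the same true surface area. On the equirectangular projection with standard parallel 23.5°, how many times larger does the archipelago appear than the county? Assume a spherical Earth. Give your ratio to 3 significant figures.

The equidistant cylindrical projection with φ₀ = 23.5° has h = 1 (meridians true) and k = cos φ₀ / cos φ along parallels.
Areal scale at 71.1°: h·k = 1.000 × 2.831 = 2.831.
Areal scale at 27.9°: h·k = 1.000 × 1.038 = 1.038.
Ratio = 2.831/1.038 ≈ 2.73.

2.73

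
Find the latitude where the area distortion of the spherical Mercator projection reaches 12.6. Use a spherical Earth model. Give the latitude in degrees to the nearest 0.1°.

Mercator areal scale is sec²φ.
sec²φ = 12.6  ⇒  cos²φ = 0.07937  ⇒  cos φ = 0.2817.
φ = arccos(0.2817) ≈ 73.6°.

73.6°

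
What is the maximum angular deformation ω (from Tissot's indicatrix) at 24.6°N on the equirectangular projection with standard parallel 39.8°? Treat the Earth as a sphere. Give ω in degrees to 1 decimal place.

9.6°

In the equirectangular projection with standard parallel φ₀ = 39.8° (x = Rλ cos φ₀, y = Rφ), meridians are true-scale (h = 1) and the parallel scale is k = cos φ₀ / cos φ.
At 24.6°: h = 1.000, k = 0.8450; principal scales a = 1.000, b = 0.8450.
sin(ω/2) = (a − b)/(a + b) = 0.1550/1.845 = 0.08402, so ω = 2 arcsin(0.08402) ≈ 9.6°.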